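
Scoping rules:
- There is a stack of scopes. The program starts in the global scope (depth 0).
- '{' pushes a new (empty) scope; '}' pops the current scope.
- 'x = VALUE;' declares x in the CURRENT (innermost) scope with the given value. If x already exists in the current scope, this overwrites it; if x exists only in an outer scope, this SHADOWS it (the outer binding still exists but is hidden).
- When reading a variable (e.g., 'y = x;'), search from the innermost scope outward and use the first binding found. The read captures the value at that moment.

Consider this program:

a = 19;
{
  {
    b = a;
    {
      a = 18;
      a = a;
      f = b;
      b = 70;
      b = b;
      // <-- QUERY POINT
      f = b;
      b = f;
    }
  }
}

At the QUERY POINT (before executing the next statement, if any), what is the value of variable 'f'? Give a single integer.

Step 1: declare a=19 at depth 0
Step 2: enter scope (depth=1)
Step 3: enter scope (depth=2)
Step 4: declare b=(read a)=19 at depth 2
Step 5: enter scope (depth=3)
Step 6: declare a=18 at depth 3
Step 7: declare a=(read a)=18 at depth 3
Step 8: declare f=(read b)=19 at depth 3
Step 9: declare b=70 at depth 3
Step 10: declare b=(read b)=70 at depth 3
Visible at query point: a=18 b=70 f=19

Answer: 19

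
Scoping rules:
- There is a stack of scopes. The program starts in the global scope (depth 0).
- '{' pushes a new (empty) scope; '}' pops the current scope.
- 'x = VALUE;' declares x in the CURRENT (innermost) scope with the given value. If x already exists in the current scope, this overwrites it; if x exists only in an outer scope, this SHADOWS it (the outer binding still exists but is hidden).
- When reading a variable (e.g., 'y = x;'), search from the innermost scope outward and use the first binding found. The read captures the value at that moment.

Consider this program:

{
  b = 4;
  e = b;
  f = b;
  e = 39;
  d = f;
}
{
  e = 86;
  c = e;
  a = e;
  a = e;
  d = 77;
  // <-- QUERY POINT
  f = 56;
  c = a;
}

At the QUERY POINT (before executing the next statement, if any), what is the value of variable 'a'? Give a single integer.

Answer: 86

Derivation:
Step 1: enter scope (depth=1)
Step 2: declare b=4 at depth 1
Step 3: declare e=(read b)=4 at depth 1
Step 4: declare f=(read b)=4 at depth 1
Step 5: declare e=39 at depth 1
Step 6: declare d=(read f)=4 at depth 1
Step 7: exit scope (depth=0)
Step 8: enter scope (depth=1)
Step 9: declare e=86 at depth 1
Step 10: declare c=(read e)=86 at depth 1
Step 11: declare a=(read e)=86 at depth 1
Step 12: declare a=(read e)=86 at depth 1
Step 13: declare d=77 at depth 1
Visible at query point: a=86 c=86 d=77 e=86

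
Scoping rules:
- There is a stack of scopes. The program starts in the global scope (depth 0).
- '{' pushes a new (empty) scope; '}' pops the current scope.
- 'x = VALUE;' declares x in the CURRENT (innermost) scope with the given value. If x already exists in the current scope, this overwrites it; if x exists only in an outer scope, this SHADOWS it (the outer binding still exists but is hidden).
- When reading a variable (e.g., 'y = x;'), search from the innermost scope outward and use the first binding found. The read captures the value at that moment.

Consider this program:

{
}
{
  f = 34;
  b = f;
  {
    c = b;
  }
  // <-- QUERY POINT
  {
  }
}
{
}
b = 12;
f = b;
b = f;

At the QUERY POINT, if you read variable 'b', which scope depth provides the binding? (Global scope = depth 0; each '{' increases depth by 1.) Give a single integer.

Answer: 1

Derivation:
Step 1: enter scope (depth=1)
Step 2: exit scope (depth=0)
Step 3: enter scope (depth=1)
Step 4: declare f=34 at depth 1
Step 5: declare b=(read f)=34 at depth 1
Step 6: enter scope (depth=2)
Step 7: declare c=(read b)=34 at depth 2
Step 8: exit scope (depth=1)
Visible at query point: b=34 f=34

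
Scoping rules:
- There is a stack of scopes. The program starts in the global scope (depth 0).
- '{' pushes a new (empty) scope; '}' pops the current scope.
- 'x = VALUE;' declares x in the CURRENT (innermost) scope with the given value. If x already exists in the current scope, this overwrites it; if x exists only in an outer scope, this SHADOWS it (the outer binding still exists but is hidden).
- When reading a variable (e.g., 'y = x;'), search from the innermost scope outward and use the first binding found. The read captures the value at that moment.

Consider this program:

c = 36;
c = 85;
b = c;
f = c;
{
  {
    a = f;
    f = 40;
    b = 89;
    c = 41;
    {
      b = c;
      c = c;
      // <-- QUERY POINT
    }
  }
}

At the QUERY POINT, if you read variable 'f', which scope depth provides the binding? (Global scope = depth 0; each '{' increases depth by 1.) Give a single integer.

Answer: 2

Derivation:
Step 1: declare c=36 at depth 0
Step 2: declare c=85 at depth 0
Step 3: declare b=(read c)=85 at depth 0
Step 4: declare f=(read c)=85 at depth 0
Step 5: enter scope (depth=1)
Step 6: enter scope (depth=2)
Step 7: declare a=(read f)=85 at depth 2
Step 8: declare f=40 at depth 2
Step 9: declare b=89 at depth 2
Step 10: declare c=41 at depth 2
Step 11: enter scope (depth=3)
Step 12: declare b=(read c)=41 at depth 3
Step 13: declare c=(read c)=41 at depth 3
Visible at query point: a=85 b=41 c=41 f=40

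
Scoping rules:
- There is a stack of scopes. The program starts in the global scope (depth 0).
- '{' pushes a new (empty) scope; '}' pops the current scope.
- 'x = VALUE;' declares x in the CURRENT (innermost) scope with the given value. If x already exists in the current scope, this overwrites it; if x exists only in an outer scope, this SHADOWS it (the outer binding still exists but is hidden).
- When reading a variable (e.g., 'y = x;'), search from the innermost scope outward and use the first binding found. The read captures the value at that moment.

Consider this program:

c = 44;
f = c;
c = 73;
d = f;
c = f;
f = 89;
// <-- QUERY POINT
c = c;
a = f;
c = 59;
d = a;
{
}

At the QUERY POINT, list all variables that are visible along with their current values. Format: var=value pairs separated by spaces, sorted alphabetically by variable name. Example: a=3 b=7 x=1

Step 1: declare c=44 at depth 0
Step 2: declare f=(read c)=44 at depth 0
Step 3: declare c=73 at depth 0
Step 4: declare d=(read f)=44 at depth 0
Step 5: declare c=(read f)=44 at depth 0
Step 6: declare f=89 at depth 0
Visible at query point: c=44 d=44 f=89

Answer: c=44 d=44 f=89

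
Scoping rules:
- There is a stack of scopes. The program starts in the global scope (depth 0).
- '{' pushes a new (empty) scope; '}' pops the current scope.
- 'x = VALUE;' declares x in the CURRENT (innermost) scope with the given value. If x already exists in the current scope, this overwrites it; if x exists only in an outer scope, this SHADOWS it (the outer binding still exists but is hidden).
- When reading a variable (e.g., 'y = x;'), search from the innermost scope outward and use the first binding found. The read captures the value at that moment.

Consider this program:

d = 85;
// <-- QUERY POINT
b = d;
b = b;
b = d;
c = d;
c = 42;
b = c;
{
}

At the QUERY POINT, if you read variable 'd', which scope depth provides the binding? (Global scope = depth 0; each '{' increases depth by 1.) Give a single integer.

Step 1: declare d=85 at depth 0
Visible at query point: d=85

Answer: 0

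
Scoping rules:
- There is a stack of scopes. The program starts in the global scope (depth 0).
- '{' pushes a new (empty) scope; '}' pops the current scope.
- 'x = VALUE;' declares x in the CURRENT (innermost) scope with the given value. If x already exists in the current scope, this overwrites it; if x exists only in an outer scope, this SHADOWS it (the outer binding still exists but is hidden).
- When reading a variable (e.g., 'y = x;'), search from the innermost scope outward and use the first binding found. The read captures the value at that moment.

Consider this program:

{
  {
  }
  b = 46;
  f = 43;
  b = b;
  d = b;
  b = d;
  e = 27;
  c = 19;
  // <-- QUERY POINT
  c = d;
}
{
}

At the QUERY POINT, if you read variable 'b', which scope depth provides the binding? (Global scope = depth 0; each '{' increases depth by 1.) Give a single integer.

Step 1: enter scope (depth=1)
Step 2: enter scope (depth=2)
Step 3: exit scope (depth=1)
Step 4: declare b=46 at depth 1
Step 5: declare f=43 at depth 1
Step 6: declare b=(read b)=46 at depth 1
Step 7: declare d=(read b)=46 at depth 1
Step 8: declare b=(read d)=46 at depth 1
Step 9: declare e=27 at depth 1
Step 10: declare c=19 at depth 1
Visible at query point: b=46 c=19 d=46 e=27 f=43

Answer: 1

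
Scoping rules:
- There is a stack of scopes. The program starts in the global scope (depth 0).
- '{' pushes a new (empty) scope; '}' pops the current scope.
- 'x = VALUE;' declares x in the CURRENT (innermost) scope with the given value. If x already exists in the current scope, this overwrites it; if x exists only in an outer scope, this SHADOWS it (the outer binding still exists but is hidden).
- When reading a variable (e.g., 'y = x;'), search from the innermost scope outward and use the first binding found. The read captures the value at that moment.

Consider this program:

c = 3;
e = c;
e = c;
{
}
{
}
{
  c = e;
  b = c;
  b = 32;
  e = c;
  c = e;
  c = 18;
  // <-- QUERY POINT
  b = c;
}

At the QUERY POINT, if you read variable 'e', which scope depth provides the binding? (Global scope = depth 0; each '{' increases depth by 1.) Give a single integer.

Step 1: declare c=3 at depth 0
Step 2: declare e=(read c)=3 at depth 0
Step 3: declare e=(read c)=3 at depth 0
Step 4: enter scope (depth=1)
Step 5: exit scope (depth=0)
Step 6: enter scope (depth=1)
Step 7: exit scope (depth=0)
Step 8: enter scope (depth=1)
Step 9: declare c=(read e)=3 at depth 1
Step 10: declare b=(read c)=3 at depth 1
Step 11: declare b=32 at depth 1
Step 12: declare e=(read c)=3 at depth 1
Step 13: declare c=(read e)=3 at depth 1
Step 14: declare c=18 at depth 1
Visible at query point: b=32 c=18 e=3

Answer: 1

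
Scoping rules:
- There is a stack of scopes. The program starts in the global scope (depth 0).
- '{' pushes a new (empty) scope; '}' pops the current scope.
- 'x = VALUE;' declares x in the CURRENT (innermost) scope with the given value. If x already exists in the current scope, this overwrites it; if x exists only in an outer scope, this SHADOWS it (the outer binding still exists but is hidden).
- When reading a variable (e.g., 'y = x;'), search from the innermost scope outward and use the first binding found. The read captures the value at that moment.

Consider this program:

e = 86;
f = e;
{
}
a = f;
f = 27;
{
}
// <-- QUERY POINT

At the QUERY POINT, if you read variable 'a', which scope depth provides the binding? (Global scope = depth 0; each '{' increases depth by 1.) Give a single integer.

Step 1: declare e=86 at depth 0
Step 2: declare f=(read e)=86 at depth 0
Step 3: enter scope (depth=1)
Step 4: exit scope (depth=0)
Step 5: declare a=(read f)=86 at depth 0
Step 6: declare f=27 at depth 0
Step 7: enter scope (depth=1)
Step 8: exit scope (depth=0)
Visible at query point: a=86 e=86 f=27

Answer: 0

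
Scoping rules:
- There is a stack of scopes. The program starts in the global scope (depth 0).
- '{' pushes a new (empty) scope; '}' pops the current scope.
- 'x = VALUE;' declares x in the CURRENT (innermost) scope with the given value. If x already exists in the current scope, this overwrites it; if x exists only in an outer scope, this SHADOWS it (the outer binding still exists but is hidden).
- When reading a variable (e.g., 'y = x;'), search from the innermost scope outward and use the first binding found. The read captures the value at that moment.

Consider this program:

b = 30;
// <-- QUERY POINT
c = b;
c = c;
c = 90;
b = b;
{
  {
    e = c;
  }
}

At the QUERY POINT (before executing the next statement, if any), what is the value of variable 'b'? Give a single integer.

Step 1: declare b=30 at depth 0
Visible at query point: b=30

Answer: 30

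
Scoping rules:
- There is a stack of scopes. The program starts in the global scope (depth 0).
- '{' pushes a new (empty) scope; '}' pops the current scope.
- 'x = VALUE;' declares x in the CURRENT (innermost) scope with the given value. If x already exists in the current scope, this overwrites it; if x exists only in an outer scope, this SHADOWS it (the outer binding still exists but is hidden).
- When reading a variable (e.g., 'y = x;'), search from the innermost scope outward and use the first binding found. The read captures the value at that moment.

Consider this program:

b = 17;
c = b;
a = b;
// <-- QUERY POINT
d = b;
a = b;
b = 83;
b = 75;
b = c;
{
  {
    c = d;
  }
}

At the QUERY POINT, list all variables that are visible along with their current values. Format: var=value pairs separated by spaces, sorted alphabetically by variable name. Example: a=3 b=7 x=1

Step 1: declare b=17 at depth 0
Step 2: declare c=(read b)=17 at depth 0
Step 3: declare a=(read b)=17 at depth 0
Visible at query point: a=17 b=17 c=17

Answer: a=17 b=17 c=17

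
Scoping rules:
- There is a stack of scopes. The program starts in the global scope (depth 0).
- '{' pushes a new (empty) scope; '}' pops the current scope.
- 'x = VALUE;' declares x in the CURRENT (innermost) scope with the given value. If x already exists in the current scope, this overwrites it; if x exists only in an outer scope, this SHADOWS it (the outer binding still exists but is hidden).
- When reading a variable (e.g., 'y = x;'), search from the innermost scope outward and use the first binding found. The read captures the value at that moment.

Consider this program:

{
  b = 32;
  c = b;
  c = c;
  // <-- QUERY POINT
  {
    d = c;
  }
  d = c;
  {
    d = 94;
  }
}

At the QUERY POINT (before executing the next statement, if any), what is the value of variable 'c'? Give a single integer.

Step 1: enter scope (depth=1)
Step 2: declare b=32 at depth 1
Step 3: declare c=(read b)=32 at depth 1
Step 4: declare c=(read c)=32 at depth 1
Visible at query point: b=32 c=32

Answer: 32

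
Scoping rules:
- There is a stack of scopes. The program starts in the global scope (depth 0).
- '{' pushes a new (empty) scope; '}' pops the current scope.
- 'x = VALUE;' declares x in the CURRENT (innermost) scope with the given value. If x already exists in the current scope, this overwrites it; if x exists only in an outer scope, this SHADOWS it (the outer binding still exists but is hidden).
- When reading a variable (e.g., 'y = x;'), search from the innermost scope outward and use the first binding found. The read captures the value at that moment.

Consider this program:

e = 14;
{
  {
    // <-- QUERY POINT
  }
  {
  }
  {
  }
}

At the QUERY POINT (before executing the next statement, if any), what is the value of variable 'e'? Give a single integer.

Answer: 14

Derivation:
Step 1: declare e=14 at depth 0
Step 2: enter scope (depth=1)
Step 3: enter scope (depth=2)
Visible at query point: e=14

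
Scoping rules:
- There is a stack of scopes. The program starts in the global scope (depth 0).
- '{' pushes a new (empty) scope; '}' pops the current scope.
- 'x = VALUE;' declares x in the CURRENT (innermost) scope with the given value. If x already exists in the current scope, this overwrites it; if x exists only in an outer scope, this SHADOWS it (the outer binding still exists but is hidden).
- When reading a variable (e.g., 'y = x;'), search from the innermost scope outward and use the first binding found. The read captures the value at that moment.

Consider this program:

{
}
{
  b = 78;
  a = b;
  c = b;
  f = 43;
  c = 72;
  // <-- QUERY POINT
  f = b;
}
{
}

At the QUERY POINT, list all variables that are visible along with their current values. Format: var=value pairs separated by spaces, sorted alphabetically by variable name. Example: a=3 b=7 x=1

Answer: a=78 b=78 c=72 f=43

Derivation:
Step 1: enter scope (depth=1)
Step 2: exit scope (depth=0)
Step 3: enter scope (depth=1)
Step 4: declare b=78 at depth 1
Step 5: declare a=(read b)=78 at depth 1
Step 6: declare c=(read b)=78 at depth 1
Step 7: declare f=43 at depth 1
Step 8: declare c=72 at depth 1
Visible at query point: a=78 b=78 c=72 f=43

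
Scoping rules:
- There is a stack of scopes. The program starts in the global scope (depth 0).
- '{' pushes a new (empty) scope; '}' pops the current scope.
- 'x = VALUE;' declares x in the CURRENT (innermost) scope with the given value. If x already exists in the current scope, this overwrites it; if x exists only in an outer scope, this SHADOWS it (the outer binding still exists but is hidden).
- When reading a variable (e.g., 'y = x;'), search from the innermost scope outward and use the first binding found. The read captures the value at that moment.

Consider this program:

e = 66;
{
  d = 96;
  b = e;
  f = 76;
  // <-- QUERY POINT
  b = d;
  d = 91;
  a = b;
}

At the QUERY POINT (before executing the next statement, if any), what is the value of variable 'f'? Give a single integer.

Step 1: declare e=66 at depth 0
Step 2: enter scope (depth=1)
Step 3: declare d=96 at depth 1
Step 4: declare b=(read e)=66 at depth 1
Step 5: declare f=76 at depth 1
Visible at query point: b=66 d=96 e=66 f=76

Answer: 76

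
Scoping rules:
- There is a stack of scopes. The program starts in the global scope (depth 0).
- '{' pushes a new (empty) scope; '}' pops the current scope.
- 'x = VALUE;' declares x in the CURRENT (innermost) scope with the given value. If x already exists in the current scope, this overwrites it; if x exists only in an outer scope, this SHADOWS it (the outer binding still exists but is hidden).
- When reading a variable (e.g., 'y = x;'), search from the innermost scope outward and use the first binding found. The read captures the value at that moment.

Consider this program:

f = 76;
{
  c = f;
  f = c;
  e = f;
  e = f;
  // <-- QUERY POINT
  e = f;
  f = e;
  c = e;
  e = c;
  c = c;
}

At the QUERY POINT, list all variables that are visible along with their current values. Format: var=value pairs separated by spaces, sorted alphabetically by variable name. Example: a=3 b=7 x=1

Answer: c=76 e=76 f=76

Derivation:
Step 1: declare f=76 at depth 0
Step 2: enter scope (depth=1)
Step 3: declare c=(read f)=76 at depth 1
Step 4: declare f=(read c)=76 at depth 1
Step 5: declare e=(read f)=76 at depth 1
Step 6: declare e=(read f)=76 at depth 1
Visible at query point: c=76 e=76 f=76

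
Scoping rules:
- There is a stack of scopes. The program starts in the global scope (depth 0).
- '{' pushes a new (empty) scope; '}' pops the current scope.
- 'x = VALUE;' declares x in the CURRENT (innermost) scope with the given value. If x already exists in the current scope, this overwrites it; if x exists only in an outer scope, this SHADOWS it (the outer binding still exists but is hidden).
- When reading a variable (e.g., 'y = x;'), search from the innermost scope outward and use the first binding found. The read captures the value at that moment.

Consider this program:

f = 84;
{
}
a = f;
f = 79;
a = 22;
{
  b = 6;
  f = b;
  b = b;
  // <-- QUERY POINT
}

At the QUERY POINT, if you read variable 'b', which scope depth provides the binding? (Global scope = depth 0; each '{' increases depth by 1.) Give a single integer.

Step 1: declare f=84 at depth 0
Step 2: enter scope (depth=1)
Step 3: exit scope (depth=0)
Step 4: declare a=(read f)=84 at depth 0
Step 5: declare f=79 at depth 0
Step 6: declare a=22 at depth 0
Step 7: enter scope (depth=1)
Step 8: declare b=6 at depth 1
Step 9: declare f=(read b)=6 at depth 1
Step 10: declare b=(read b)=6 at depth 1
Visible at query point: a=22 b=6 f=6

Answer: 1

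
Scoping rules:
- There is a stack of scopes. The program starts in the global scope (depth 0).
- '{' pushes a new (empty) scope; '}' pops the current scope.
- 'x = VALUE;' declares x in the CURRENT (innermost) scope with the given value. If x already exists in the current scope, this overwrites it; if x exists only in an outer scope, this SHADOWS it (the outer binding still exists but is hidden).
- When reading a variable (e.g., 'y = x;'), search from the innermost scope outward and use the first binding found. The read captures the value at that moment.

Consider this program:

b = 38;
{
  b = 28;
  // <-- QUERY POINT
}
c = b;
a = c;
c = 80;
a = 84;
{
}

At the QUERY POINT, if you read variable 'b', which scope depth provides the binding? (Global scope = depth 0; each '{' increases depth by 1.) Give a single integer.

Step 1: declare b=38 at depth 0
Step 2: enter scope (depth=1)
Step 3: declare b=28 at depth 1
Visible at query point: b=28

Answer: 1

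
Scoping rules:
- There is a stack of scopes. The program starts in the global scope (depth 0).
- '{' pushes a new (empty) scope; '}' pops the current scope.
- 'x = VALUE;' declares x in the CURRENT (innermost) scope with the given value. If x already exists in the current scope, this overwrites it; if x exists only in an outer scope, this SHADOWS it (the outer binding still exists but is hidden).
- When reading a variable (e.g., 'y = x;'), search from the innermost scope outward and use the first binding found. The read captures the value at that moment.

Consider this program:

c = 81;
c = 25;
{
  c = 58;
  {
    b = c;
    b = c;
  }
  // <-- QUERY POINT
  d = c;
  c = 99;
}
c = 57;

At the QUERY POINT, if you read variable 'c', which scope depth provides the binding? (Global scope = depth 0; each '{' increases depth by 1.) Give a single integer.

Step 1: declare c=81 at depth 0
Step 2: declare c=25 at depth 0
Step 3: enter scope (depth=1)
Step 4: declare c=58 at depth 1
Step 5: enter scope (depth=2)
Step 6: declare b=(read c)=58 at depth 2
Step 7: declare b=(read c)=58 at depth 2
Step 8: exit scope (depth=1)
Visible at query point: c=58

Answer: 1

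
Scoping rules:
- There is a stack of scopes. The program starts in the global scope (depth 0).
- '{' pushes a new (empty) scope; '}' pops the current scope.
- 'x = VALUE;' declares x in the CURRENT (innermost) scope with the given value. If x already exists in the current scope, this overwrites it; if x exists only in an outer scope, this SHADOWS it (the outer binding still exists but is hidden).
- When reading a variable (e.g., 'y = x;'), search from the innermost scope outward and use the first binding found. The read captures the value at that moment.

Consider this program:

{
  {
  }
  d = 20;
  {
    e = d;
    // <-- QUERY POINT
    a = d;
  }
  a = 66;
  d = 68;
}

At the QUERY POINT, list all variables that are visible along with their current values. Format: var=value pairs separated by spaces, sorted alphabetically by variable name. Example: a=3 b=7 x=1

Step 1: enter scope (depth=1)
Step 2: enter scope (depth=2)
Step 3: exit scope (depth=1)
Step 4: declare d=20 at depth 1
Step 5: enter scope (depth=2)
Step 6: declare e=(read d)=20 at depth 2
Visible at query point: d=20 e=20

Answer: d=20 e=20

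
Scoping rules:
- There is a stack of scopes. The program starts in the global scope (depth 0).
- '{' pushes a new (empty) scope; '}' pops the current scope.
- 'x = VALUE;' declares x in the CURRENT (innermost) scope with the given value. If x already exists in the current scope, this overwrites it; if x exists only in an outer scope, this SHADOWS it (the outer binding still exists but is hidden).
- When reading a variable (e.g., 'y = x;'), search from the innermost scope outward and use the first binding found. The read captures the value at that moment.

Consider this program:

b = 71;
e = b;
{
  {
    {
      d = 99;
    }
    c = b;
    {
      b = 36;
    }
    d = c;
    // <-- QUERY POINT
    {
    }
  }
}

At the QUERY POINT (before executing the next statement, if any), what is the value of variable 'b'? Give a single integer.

Answer: 71

Derivation:
Step 1: declare b=71 at depth 0
Step 2: declare e=(read b)=71 at depth 0
Step 3: enter scope (depth=1)
Step 4: enter scope (depth=2)
Step 5: enter scope (depth=3)
Step 6: declare d=99 at depth 3
Step 7: exit scope (depth=2)
Step 8: declare c=(read b)=71 at depth 2
Step 9: enter scope (depth=3)
Step 10: declare b=36 at depth 3
Step 11: exit scope (depth=2)
Step 12: declare d=(read c)=71 at depth 2
Visible at query point: b=71 c=71 d=71 e=71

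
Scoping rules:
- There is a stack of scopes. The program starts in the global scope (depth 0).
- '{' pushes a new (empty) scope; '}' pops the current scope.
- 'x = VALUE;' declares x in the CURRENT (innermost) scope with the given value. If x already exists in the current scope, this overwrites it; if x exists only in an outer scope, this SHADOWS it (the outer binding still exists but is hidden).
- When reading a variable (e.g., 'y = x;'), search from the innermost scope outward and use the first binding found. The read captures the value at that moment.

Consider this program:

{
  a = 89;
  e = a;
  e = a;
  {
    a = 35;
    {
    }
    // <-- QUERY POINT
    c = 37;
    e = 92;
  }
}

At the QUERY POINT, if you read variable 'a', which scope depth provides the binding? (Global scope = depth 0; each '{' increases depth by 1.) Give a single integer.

Answer: 2

Derivation:
Step 1: enter scope (depth=1)
Step 2: declare a=89 at depth 1
Step 3: declare e=(read a)=89 at depth 1
Step 4: declare e=(read a)=89 at depth 1
Step 5: enter scope (depth=2)
Step 6: declare a=35 at depth 2
Step 7: enter scope (depth=3)
Step 8: exit scope (depth=2)
Visible at query point: a=35 e=89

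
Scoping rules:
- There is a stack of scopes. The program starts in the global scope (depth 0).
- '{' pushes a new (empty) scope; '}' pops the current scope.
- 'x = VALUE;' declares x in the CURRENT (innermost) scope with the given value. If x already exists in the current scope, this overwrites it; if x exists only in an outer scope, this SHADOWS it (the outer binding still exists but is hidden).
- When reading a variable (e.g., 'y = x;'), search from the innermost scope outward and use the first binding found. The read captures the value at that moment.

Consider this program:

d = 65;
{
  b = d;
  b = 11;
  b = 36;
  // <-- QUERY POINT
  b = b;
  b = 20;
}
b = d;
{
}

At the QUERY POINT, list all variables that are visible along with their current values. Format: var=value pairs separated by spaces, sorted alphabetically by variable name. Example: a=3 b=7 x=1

Answer: b=36 d=65

Derivation:
Step 1: declare d=65 at depth 0
Step 2: enter scope (depth=1)
Step 3: declare b=(read d)=65 at depth 1
Step 4: declare b=11 at depth 1
Step 5: declare b=36 at depth 1
Visible at query point: b=36 d=65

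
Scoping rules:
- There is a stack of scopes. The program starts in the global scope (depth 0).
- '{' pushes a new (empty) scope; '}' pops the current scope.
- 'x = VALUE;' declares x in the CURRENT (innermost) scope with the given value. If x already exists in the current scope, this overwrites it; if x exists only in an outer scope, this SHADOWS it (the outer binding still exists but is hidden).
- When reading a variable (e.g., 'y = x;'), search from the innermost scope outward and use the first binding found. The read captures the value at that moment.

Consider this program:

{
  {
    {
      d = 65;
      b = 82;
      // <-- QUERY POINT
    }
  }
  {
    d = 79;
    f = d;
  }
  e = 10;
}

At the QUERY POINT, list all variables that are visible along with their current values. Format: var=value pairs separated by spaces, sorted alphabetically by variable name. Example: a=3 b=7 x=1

Step 1: enter scope (depth=1)
Step 2: enter scope (depth=2)
Step 3: enter scope (depth=3)
Step 4: declare d=65 at depth 3
Step 5: declare b=82 at depth 3
Visible at query point: b=82 d=65

Answer: b=82 d=65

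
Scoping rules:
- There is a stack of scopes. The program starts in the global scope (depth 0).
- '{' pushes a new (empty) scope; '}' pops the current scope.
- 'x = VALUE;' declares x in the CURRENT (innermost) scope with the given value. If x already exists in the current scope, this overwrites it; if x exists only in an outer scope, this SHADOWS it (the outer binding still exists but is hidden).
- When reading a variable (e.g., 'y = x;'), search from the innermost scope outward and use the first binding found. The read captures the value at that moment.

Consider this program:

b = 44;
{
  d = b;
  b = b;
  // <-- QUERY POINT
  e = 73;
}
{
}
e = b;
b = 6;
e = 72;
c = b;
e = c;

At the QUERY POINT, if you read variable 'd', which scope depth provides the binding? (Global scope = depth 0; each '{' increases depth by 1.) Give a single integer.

Step 1: declare b=44 at depth 0
Step 2: enter scope (depth=1)
Step 3: declare d=(read b)=44 at depth 1
Step 4: declare b=(read b)=44 at depth 1
Visible at query point: b=44 d=44

Answer: 1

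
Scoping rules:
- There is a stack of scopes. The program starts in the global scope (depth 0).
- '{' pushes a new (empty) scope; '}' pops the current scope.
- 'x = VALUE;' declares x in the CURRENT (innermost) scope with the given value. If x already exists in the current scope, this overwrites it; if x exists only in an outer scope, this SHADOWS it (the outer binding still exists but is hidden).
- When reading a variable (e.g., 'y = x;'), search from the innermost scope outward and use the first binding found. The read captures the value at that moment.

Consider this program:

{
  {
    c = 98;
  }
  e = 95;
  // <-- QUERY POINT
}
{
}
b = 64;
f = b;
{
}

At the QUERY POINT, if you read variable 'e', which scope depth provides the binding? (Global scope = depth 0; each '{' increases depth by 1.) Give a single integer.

Step 1: enter scope (depth=1)
Step 2: enter scope (depth=2)
Step 3: declare c=98 at depth 2
Step 4: exit scope (depth=1)
Step 5: declare e=95 at depth 1
Visible at query point: e=95

Answer: 1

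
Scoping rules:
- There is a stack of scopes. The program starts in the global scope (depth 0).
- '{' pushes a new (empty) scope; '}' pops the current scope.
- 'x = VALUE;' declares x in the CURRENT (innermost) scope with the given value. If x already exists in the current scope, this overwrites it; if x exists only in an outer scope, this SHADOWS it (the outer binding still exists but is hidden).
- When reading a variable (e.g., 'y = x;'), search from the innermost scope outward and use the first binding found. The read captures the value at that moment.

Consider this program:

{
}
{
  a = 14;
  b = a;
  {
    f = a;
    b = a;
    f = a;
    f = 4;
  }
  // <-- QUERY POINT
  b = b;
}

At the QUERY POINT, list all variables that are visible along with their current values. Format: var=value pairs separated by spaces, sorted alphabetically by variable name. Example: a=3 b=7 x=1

Step 1: enter scope (depth=1)
Step 2: exit scope (depth=0)
Step 3: enter scope (depth=1)
Step 4: declare a=14 at depth 1
Step 5: declare b=(read a)=14 at depth 1
Step 6: enter scope (depth=2)
Step 7: declare f=(read a)=14 at depth 2
Step 8: declare b=(read a)=14 at depth 2
Step 9: declare f=(read a)=14 at depth 2
Step 10: declare f=4 at depth 2
Step 11: exit scope (depth=1)
Visible at query point: a=14 b=14

Answer: a=14 b=14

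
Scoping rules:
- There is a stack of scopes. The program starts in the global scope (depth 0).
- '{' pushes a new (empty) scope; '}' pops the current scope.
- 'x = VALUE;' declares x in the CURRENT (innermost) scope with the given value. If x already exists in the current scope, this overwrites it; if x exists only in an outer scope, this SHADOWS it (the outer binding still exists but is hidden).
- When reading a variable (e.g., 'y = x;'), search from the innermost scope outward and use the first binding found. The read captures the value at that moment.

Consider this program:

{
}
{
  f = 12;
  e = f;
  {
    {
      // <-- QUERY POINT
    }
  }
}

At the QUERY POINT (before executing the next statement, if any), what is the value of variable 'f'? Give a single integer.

Answer: 12

Derivation:
Step 1: enter scope (depth=1)
Step 2: exit scope (depth=0)
Step 3: enter scope (depth=1)
Step 4: declare f=12 at depth 1
Step 5: declare e=(read f)=12 at depth 1
Step 6: enter scope (depth=2)
Step 7: enter scope (depth=3)
Visible at query point: e=12 f=12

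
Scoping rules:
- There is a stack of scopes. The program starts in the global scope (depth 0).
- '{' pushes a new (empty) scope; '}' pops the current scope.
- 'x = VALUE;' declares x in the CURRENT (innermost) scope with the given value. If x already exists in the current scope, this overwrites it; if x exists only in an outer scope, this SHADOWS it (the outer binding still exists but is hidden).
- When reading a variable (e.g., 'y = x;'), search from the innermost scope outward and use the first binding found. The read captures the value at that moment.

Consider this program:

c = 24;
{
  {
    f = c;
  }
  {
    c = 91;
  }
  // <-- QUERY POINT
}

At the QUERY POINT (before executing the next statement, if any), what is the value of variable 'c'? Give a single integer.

Step 1: declare c=24 at depth 0
Step 2: enter scope (depth=1)
Step 3: enter scope (depth=2)
Step 4: declare f=(read c)=24 at depth 2
Step 5: exit scope (depth=1)
Step 6: enter scope (depth=2)
Step 7: declare c=91 at depth 2
Step 8: exit scope (depth=1)
Visible at query point: c=24

Answer: 24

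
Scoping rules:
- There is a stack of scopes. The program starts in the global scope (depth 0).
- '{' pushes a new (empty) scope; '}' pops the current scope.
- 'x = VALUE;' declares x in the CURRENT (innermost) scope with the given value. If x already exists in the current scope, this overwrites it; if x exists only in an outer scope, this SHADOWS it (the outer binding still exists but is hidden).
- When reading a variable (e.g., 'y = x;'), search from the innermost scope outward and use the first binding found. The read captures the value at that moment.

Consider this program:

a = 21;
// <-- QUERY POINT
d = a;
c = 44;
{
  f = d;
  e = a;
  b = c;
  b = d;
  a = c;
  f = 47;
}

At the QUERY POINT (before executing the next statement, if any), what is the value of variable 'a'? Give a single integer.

Answer: 21

Derivation:
Step 1: declare a=21 at depth 0
Visible at query point: a=21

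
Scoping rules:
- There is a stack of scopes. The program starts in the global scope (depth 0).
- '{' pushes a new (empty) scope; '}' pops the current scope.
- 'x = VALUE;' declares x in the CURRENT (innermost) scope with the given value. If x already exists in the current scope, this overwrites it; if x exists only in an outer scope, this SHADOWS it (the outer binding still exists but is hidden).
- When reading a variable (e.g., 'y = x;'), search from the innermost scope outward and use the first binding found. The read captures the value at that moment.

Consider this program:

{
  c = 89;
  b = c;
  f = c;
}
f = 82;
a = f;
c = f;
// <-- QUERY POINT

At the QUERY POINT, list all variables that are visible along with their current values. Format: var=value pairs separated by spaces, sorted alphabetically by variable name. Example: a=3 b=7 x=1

Step 1: enter scope (depth=1)
Step 2: declare c=89 at depth 1
Step 3: declare b=(read c)=89 at depth 1
Step 4: declare f=(read c)=89 at depth 1
Step 5: exit scope (depth=0)
Step 6: declare f=82 at depth 0
Step 7: declare a=(read f)=82 at depth 0
Step 8: declare c=(read f)=82 at depth 0
Visible at query point: a=82 c=82 f=82

Answer: a=82 c=82 f=82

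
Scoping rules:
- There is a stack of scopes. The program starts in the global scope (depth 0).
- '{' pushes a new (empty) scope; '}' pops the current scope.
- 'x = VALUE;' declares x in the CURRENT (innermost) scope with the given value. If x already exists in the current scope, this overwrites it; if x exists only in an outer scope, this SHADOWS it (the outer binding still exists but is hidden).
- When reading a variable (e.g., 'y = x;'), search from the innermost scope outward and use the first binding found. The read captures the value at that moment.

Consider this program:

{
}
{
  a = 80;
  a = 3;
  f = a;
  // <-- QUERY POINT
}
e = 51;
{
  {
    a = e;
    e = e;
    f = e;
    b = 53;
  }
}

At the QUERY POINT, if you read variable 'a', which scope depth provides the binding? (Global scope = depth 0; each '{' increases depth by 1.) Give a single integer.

Answer: 1

Derivation:
Step 1: enter scope (depth=1)
Step 2: exit scope (depth=0)
Step 3: enter scope (depth=1)
Step 4: declare a=80 at depth 1
Step 5: declare a=3 at depth 1
Step 6: declare f=(read a)=3 at depth 1
Visible at query point: a=3 f=3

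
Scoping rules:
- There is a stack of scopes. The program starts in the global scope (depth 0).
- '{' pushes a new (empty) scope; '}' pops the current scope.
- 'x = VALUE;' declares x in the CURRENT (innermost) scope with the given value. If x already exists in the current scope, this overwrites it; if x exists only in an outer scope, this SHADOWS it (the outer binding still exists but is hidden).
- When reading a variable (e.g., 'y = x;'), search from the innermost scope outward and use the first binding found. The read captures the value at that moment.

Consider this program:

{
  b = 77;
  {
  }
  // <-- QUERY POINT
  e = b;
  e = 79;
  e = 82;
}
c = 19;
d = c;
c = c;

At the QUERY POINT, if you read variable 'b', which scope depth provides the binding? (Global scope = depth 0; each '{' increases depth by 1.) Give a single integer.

Step 1: enter scope (depth=1)
Step 2: declare b=77 at depth 1
Step 3: enter scope (depth=2)
Step 4: exit scope (depth=1)
Visible at query point: b=77

Answer: 1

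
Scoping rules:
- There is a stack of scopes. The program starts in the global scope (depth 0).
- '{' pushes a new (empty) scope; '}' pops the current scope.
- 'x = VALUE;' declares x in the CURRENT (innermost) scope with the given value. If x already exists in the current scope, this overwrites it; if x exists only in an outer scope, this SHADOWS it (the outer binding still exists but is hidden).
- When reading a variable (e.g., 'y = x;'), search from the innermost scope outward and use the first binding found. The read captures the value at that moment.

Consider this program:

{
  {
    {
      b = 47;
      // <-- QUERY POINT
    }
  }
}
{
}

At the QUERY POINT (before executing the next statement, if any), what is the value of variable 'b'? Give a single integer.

Step 1: enter scope (depth=1)
Step 2: enter scope (depth=2)
Step 3: enter scope (depth=3)
Step 4: declare b=47 at depth 3
Visible at query point: b=47

Answer: 47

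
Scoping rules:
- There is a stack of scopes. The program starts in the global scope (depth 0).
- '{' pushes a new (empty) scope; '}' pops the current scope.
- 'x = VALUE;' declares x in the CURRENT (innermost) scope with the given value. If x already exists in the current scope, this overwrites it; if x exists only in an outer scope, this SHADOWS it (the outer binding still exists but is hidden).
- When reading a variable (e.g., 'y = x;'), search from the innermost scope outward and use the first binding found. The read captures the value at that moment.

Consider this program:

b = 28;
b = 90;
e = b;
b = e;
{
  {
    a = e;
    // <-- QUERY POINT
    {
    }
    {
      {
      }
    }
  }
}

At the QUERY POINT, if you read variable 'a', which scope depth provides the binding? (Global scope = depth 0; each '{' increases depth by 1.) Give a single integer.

Step 1: declare b=28 at depth 0
Step 2: declare b=90 at depth 0
Step 3: declare e=(read b)=90 at depth 0
Step 4: declare b=(read e)=90 at depth 0
Step 5: enter scope (depth=1)
Step 6: enter scope (depth=2)
Step 7: declare a=(read e)=90 at depth 2
Visible at query point: a=90 b=90 e=90

Answer: 2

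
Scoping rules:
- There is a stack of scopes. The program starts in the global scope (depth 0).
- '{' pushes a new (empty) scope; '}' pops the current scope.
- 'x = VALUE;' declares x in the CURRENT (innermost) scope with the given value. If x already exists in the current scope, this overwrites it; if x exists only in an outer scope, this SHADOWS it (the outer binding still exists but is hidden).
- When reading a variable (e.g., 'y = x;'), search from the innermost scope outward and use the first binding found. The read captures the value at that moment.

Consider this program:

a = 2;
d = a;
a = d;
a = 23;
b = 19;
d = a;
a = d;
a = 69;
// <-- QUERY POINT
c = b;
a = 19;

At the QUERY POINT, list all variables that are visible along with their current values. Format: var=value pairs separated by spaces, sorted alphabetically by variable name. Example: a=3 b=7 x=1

Answer: a=69 b=19 d=23

Derivation:
Step 1: declare a=2 at depth 0
Step 2: declare d=(read a)=2 at depth 0
Step 3: declare a=(read d)=2 at depth 0
Step 4: declare a=23 at depth 0
Step 5: declare b=19 at depth 0
Step 6: declare d=(read a)=23 at depth 0
Step 7: declare a=(read d)=23 at depth 0
Step 8: declare a=69 at depth 0
Visible at query point: a=69 b=19 d=23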